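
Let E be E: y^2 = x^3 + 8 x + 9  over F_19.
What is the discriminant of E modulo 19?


4 a^3 + 27 b^2 = 4*8^3 + 27*9^2 = 2048 + 2187 = 4235
Delta = -16 * (4235) = -67760
Delta mod 19 = 13

Delta = 13 (mod 19)


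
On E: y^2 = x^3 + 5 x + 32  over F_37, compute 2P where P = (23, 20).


Doubling: s = (3 x1^2 + a) / (2 y1)
s = (3*23^2 + 5) / (2*20) mod 37 = 25
x3 = s^2 - 2 x1 mod 37 = 25^2 - 2*23 = 24
y3 = s (x1 - x3) - y1 mod 37 = 25 * (23 - 24) - 20 = 29

2P = (24, 29)


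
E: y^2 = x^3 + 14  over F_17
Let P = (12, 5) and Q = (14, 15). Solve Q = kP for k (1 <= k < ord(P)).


Enumerate multiples of P until we hit Q = (14, 15):
  1P = (12, 5)
  2P = (11, 11)
  3P = (13, 1)
  4P = (8, 13)
  5P = (1, 7)
  6P = (6, 14)
  7P = (14, 15)
Match found at i = 7.

k = 7


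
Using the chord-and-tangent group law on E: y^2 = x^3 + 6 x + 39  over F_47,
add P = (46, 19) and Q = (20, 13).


P != Q, so use the chord formula.
s = (y2 - y1) / (x2 - x1) = (41) / (21) mod 47 = 40
x3 = s^2 - x1 - x2 mod 47 = 40^2 - 46 - 20 = 30
y3 = s (x1 - x3) - y1 mod 47 = 40 * (46 - 30) - 19 = 10

P + Q = (30, 10)


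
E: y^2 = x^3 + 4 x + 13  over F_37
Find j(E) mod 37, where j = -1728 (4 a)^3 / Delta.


Delta = -16(4 a^3 + 27 b^2) mod 37 = 4
-1728 * (4 a)^3 = -1728 * (4*4)^3 mod 37 = 27
j = 27 * 4^(-1) mod 37 = 16

j = 16 (mod 37)


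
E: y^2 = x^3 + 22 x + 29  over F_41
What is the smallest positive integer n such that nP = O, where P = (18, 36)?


Compute successive multiples of P until we hit O:
  1P = (18, 36)
  2P = (6, 34)
  3P = (25, 38)
  4P = (19, 34)
  5P = (8, 26)
  6P = (16, 7)
  7P = (2, 32)
  8P = (39, 10)
  ... (continuing to 42P)
  42P = O

ord(P) = 42


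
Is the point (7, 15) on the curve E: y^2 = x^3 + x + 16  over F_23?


Check whether y^2 = x^3 + 1 x + 16 (mod 23) for (x, y) = (7, 15).
LHS: y^2 = 15^2 mod 23 = 18
RHS: x^3 + 1 x + 16 = 7^3 + 1*7 + 16 mod 23 = 21
LHS != RHS

No, not on the curve


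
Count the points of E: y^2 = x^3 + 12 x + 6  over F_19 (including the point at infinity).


For each x in F_19, count y with y^2 = x^3 + 12 x + 6 mod 19:
  x = 0: RHS = 6, y in [5, 14]  -> 2 point(s)
  x = 1: RHS = 0, y in [0]  -> 1 point(s)
  x = 2: RHS = 0, y in [0]  -> 1 point(s)
  x = 4: RHS = 4, y in [2, 17]  -> 2 point(s)
  x = 5: RHS = 1, y in [1, 18]  -> 2 point(s)
  x = 6: RHS = 9, y in [3, 16]  -> 2 point(s)
  x = 8: RHS = 6, y in [5, 14]  -> 2 point(s)
  x = 9: RHS = 7, y in [8, 11]  -> 2 point(s)
  x = 10: RHS = 5, y in [9, 10]  -> 2 point(s)
  x = 11: RHS = 6, y in [5, 14]  -> 2 point(s)
  x = 12: RHS = 16, y in [4, 15]  -> 2 point(s)
  x = 14: RHS = 11, y in [7, 12]  -> 2 point(s)
  x = 16: RHS = 0, y in [0]  -> 1 point(s)
Affine points: 23. Add the point at infinity: total = 24.

#E(F_19) = 24


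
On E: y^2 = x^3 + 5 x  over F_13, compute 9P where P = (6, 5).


k = 9 = 1001_2 (binary, LSB first: 1001)
Double-and-add from P = (6, 5):
  bit 0 = 1: acc = O + (6, 5) = (6, 5)
  bit 1 = 0: acc unchanged = (6, 5)
  bit 2 = 0: acc unchanged = (6, 5)
  bit 3 = 1: acc = (6, 5) + (10, 6) = (6, 8)

9P = (6, 8)


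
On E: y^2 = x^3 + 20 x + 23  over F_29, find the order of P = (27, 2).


Compute successive multiples of P until we hit O:
  1P = (27, 2)
  2P = (10, 18)
  3P = (26, 9)
  4P = (25, 13)
  5P = (0, 9)
  6P = (7, 10)
  7P = (23, 8)
  8P = (3, 20)
  ... (continuing to 35P)
  35P = O

ord(P) = 35


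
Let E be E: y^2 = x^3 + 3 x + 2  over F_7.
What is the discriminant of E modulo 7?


4 a^3 + 27 b^2 = 4*3^3 + 27*2^2 = 108 + 108 = 216
Delta = -16 * (216) = -3456
Delta mod 7 = 2

Delta = 2 (mod 7)


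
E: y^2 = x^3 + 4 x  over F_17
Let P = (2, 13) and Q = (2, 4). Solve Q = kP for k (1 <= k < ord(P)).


Enumerate multiples of P until we hit Q = (2, 4):
  1P = (2, 13)
  2P = (0, 0)
  3P = (2, 4)
Match found at i = 3.

k = 3


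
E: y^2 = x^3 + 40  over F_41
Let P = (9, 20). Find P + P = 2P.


Doubling: s = (3 x1^2 + a) / (2 y1)
s = (3*9^2 + 0) / (2*20) mod 41 = 3
x3 = s^2 - 2 x1 mod 41 = 3^2 - 2*9 = 32
y3 = s (x1 - x3) - y1 mod 41 = 3 * (9 - 32) - 20 = 34

2P = (32, 34)


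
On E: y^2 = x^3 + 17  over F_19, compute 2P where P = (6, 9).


k = 2 = 10_2 (binary, LSB first: 01)
Double-and-add from P = (6, 9):
  bit 0 = 0: acc unchanged = O
  bit 1 = 1: acc = O + (5, 16) = (5, 16)

2P = (5, 16)


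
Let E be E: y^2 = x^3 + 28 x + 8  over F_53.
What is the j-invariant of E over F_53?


Delta = -16(4 a^3 + 27 b^2) mod 53 = 14
-1728 * (4 a)^3 = -1728 * (4*28)^3 mod 53 = 31
j = 31 * 14^(-1) mod 53 = 6

j = 6 (mod 53)


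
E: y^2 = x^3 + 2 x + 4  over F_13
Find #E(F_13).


For each x in F_13, count y with y^2 = x^3 + 2 x + 4 mod 13:
  x = 0: RHS = 4, y in [2, 11]  -> 2 point(s)
  x = 2: RHS = 3, y in [4, 9]  -> 2 point(s)
  x = 5: RHS = 9, y in [3, 10]  -> 2 point(s)
  x = 7: RHS = 10, y in [6, 7]  -> 2 point(s)
  x = 8: RHS = 12, y in [5, 8]  -> 2 point(s)
  x = 9: RHS = 10, y in [6, 7]  -> 2 point(s)
  x = 10: RHS = 10, y in [6, 7]  -> 2 point(s)
  x = 12: RHS = 1, y in [1, 12]  -> 2 point(s)
Affine points: 16. Add the point at infinity: total = 17.

#E(F_13) = 17


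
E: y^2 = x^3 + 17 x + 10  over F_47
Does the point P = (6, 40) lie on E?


Check whether y^2 = x^3 + 17 x + 10 (mod 47) for (x, y) = (6, 40).
LHS: y^2 = 40^2 mod 47 = 2
RHS: x^3 + 17 x + 10 = 6^3 + 17*6 + 10 mod 47 = 46
LHS != RHS

No, not on the curve


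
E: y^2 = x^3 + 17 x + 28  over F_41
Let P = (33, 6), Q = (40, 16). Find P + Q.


P != Q, so use the chord formula.
s = (y2 - y1) / (x2 - x1) = (10) / (7) mod 41 = 19
x3 = s^2 - x1 - x2 mod 41 = 19^2 - 33 - 40 = 1
y3 = s (x1 - x3) - y1 mod 41 = 19 * (33 - 1) - 6 = 28

P + Q = (1, 28)


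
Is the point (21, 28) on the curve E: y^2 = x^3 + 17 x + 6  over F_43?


Check whether y^2 = x^3 + 17 x + 6 (mod 43) for (x, y) = (21, 28).
LHS: y^2 = 28^2 mod 43 = 10
RHS: x^3 + 17 x + 6 = 21^3 + 17*21 + 6 mod 43 = 35
LHS != RHS

No, not on the curve


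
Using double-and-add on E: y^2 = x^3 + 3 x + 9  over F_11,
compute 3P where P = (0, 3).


k = 3 = 11_2 (binary, LSB first: 11)
Double-and-add from P = (0, 3):
  bit 0 = 1: acc = O + (0, 3) = (0, 3)
  bit 1 = 1: acc = (0, 3) + (3, 1) = (6, 1)

3P = (6, 1)


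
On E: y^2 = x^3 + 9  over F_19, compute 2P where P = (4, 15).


Doubling: s = (3 x1^2 + a) / (2 y1)
s = (3*4^2 + 0) / (2*15) mod 19 = 13
x3 = s^2 - 2 x1 mod 19 = 13^2 - 2*4 = 9
y3 = s (x1 - x3) - y1 mod 19 = 13 * (4 - 9) - 15 = 15

2P = (9, 15)


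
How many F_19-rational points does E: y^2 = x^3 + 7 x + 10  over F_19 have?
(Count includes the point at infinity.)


For each x in F_19, count y with y^2 = x^3 + 7 x + 10 mod 19:
  x = 3: RHS = 1, y in [1, 18]  -> 2 point(s)
  x = 4: RHS = 7, y in [8, 11]  -> 2 point(s)
  x = 9: RHS = 4, y in [2, 17]  -> 2 point(s)
  x = 10: RHS = 16, y in [4, 15]  -> 2 point(s)
  x = 12: RHS = 17, y in [6, 13]  -> 2 point(s)
  x = 16: RHS = 0, y in [0]  -> 1 point(s)
  x = 17: RHS = 7, y in [8, 11]  -> 2 point(s)
Affine points: 13. Add the point at infinity: total = 14.

#E(F_19) = 14


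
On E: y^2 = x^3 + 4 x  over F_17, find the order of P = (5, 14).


Compute successive multiples of P until we hit O:
  1P = (5, 14)
  2P = (8, 0)
  3P = (5, 3)
  4P = O

ord(P) = 4


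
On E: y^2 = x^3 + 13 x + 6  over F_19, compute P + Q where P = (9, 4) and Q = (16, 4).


P != Q, so use the chord formula.
s = (y2 - y1) / (x2 - x1) = (0) / (7) mod 19 = 0
x3 = s^2 - x1 - x2 mod 19 = 0^2 - 9 - 16 = 13
y3 = s (x1 - x3) - y1 mod 19 = 0 * (9 - 13) - 4 = 15

P + Q = (13, 15)


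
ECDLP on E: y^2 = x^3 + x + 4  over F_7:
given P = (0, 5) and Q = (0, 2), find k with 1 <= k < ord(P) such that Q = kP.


Enumerate multiples of P until we hit Q = (0, 2):
  1P = (0, 5)
  2P = (4, 3)
  3P = (5, 1)
  4P = (6, 4)
  5P = (2, 0)
  6P = (6, 3)
  7P = (5, 6)
  8P = (4, 4)
  9P = (0, 2)
Match found at i = 9.

k = 9


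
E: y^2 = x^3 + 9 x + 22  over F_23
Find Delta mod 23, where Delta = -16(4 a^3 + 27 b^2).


4 a^3 + 27 b^2 = 4*9^3 + 27*22^2 = 2916 + 13068 = 15984
Delta = -16 * (15984) = -255744
Delta mod 23 = 16

Delta = 16 (mod 23)


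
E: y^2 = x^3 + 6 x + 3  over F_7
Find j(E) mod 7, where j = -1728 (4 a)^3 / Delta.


Delta = -16(4 a^3 + 27 b^2) mod 7 = 5
-1728 * (4 a)^3 = -1728 * (4*6)^3 mod 7 = 6
j = 6 * 5^(-1) mod 7 = 4

j = 4 (mod 7)


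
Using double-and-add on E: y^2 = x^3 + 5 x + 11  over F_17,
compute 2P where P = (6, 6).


k = 2 = 10_2 (binary, LSB first: 01)
Double-and-add from P = (6, 6):
  bit 0 = 0: acc unchanged = O
  bit 1 = 1: acc = O + (1, 0) = (1, 0)

2P = (1, 0)


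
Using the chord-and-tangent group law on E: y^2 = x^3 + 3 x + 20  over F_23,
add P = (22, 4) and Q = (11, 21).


P != Q, so use the chord formula.
s = (y2 - y1) / (x2 - x1) = (17) / (12) mod 23 = 11
x3 = s^2 - x1 - x2 mod 23 = 11^2 - 22 - 11 = 19
y3 = s (x1 - x3) - y1 mod 23 = 11 * (22 - 19) - 4 = 6

P + Q = (19, 6)


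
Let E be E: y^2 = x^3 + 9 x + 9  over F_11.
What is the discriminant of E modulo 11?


4 a^3 + 27 b^2 = 4*9^3 + 27*9^2 = 2916 + 2187 = 5103
Delta = -16 * (5103) = -81648
Delta mod 11 = 5

Delta = 5 (mod 11)


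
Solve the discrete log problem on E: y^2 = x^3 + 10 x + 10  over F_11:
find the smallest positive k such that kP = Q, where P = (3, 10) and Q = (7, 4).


Enumerate multiples of P until we hit Q = (7, 4):
  1P = (3, 10)
  2P = (9, 2)
  3P = (2, 7)
  4P = (4, 9)
  5P = (5, 3)
  6P = (7, 4)
Match found at i = 6.

k = 6


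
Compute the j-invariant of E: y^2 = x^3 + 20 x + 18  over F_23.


Delta = -16(4 a^3 + 27 b^2) mod 23 = 13
-1728 * (4 a)^3 = -1728 * (4*20)^3 mod 23 = 9
j = 9 * 13^(-1) mod 23 = 6

j = 6 (mod 23)


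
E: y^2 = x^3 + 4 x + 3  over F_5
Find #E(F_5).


For each x in F_5, count y with y^2 = x^3 + 4 x + 3 mod 5:
  x = 2: RHS = 4, y in [2, 3]  -> 2 point(s)
Affine points: 2. Add the point at infinity: total = 3.

#E(F_5) = 3


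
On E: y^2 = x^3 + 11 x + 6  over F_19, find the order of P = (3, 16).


Compute successive multiples of P until we hit O:
  1P = (3, 16)
  2P = (13, 3)
  3P = (14, 4)
  4P = (9, 13)
  5P = (12, 17)
  6P = (8, 13)
  7P = (0, 5)
  8P = (2, 13)
  ... (continuing to 18P)
  18P = O

ord(P) = 18


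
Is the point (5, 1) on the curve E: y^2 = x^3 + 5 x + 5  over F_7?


Check whether y^2 = x^3 + 5 x + 5 (mod 7) for (x, y) = (5, 1).
LHS: y^2 = 1^2 mod 7 = 1
RHS: x^3 + 5 x + 5 = 5^3 + 5*5 + 5 mod 7 = 1
LHS = RHS

Yes, on the curve


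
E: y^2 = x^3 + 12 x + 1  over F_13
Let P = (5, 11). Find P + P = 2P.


Doubling: s = (3 x1^2 + a) / (2 y1)
s = (3*5^2 + 12) / (2*11) mod 13 = 1
x3 = s^2 - 2 x1 mod 13 = 1^2 - 2*5 = 4
y3 = s (x1 - x3) - y1 mod 13 = 1 * (5 - 4) - 11 = 3

2P = (4, 3)


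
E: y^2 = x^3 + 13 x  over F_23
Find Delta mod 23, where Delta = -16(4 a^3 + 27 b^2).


4 a^3 + 27 b^2 = 4*13^3 + 27*0^2 = 8788 + 0 = 8788
Delta = -16 * (8788) = -140608
Delta mod 23 = 14

Delta = 14 (mod 23)


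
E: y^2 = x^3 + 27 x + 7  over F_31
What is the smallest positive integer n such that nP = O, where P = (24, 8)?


Compute successive multiples of P until we hit O:
  1P = (24, 8)
  2P = (1, 29)
  3P = (25, 1)
  4P = (0, 10)
  5P = (21, 15)
  6P = (19, 1)
  7P = (16, 28)
  8P = (5, 22)
  ... (continuing to 31P)
  31P = O

ord(P) = 31


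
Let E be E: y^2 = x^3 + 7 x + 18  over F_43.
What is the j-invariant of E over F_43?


Delta = -16(4 a^3 + 27 b^2) mod 43 = 18
-1728 * (4 a)^3 = -1728 * (4*7)^3 mod 43 = 39
j = 39 * 18^(-1) mod 43 = 38

j = 38 (mod 43)


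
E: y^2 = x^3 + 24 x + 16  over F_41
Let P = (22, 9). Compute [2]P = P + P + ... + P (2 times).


k = 2 = 10_2 (binary, LSB first: 01)
Double-and-add from P = (22, 9):
  bit 0 = 0: acc unchanged = O
  bit 1 = 1: acc = O + (38, 32) = (38, 32)

2P = (38, 32)


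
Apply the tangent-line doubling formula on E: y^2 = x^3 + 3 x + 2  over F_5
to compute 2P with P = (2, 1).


Doubling: s = (3 x1^2 + a) / (2 y1)
s = (3*2^2 + 3) / (2*1) mod 5 = 0
x3 = s^2 - 2 x1 mod 5 = 0^2 - 2*2 = 1
y3 = s (x1 - x3) - y1 mod 5 = 0 * (2 - 1) - 1 = 4

2P = (1, 4)


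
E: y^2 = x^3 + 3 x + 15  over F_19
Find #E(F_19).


For each x in F_19, count y with y^2 = x^3 + 3 x + 15 mod 19:
  x = 1: RHS = 0, y in [0]  -> 1 point(s)
  x = 8: RHS = 0, y in [0]  -> 1 point(s)
  x = 9: RHS = 11, y in [7, 12]  -> 2 point(s)
  x = 10: RHS = 0, y in [0]  -> 1 point(s)
  x = 11: RHS = 11, y in [7, 12]  -> 2 point(s)
  x = 13: RHS = 9, y in [3, 16]  -> 2 point(s)
  x = 16: RHS = 17, y in [6, 13]  -> 2 point(s)
  x = 17: RHS = 1, y in [1, 18]  -> 2 point(s)
  x = 18: RHS = 11, y in [7, 12]  -> 2 point(s)
Affine points: 15. Add the point at infinity: total = 16.

#E(F_19) = 16


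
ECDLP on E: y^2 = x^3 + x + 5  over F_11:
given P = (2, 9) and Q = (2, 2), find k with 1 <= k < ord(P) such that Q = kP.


Enumerate multiples of P until we hit Q = (2, 2):
  1P = (2, 9)
  2P = (10, 6)
  3P = (0, 4)
  4P = (7, 6)
  5P = (5, 6)
  6P = (5, 5)
  7P = (7, 5)
  8P = (0, 7)
  9P = (10, 5)
  10P = (2, 2)
Match found at i = 10.

k = 10


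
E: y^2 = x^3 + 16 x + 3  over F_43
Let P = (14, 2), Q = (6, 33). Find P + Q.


P != Q, so use the chord formula.
s = (y2 - y1) / (x2 - x1) = (31) / (35) mod 43 = 23
x3 = s^2 - x1 - x2 mod 43 = 23^2 - 14 - 6 = 36
y3 = s (x1 - x3) - y1 mod 43 = 23 * (14 - 36) - 2 = 8

P + Q = (36, 8)


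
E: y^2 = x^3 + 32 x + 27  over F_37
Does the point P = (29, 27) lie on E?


Check whether y^2 = x^3 + 32 x + 27 (mod 37) for (x, y) = (29, 27).
LHS: y^2 = 27^2 mod 37 = 26
RHS: x^3 + 32 x + 27 = 29^3 + 32*29 + 27 mod 37 = 36
LHS != RHS

No, not on the curve


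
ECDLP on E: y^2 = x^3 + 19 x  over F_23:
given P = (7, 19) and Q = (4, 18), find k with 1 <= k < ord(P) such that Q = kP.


Enumerate multiples of P until we hit Q = (4, 18):
  1P = (7, 19)
  2P = (4, 5)
  3P = (21, 0)
  4P = (4, 18)
Match found at i = 4.

k = 4


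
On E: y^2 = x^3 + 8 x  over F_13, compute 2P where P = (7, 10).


Doubling: s = (3 x1^2 + a) / (2 y1)
s = (3*7^2 + 8) / (2*10) mod 13 = 11
x3 = s^2 - 2 x1 mod 13 = 11^2 - 2*7 = 3
y3 = s (x1 - x3) - y1 mod 13 = 11 * (7 - 3) - 10 = 8

2P = (3, 8)


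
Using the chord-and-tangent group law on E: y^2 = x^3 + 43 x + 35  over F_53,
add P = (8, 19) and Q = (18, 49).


P != Q, so use the chord formula.
s = (y2 - y1) / (x2 - x1) = (30) / (10) mod 53 = 3
x3 = s^2 - x1 - x2 mod 53 = 3^2 - 8 - 18 = 36
y3 = s (x1 - x3) - y1 mod 53 = 3 * (8 - 36) - 19 = 3

P + Q = (36, 3)


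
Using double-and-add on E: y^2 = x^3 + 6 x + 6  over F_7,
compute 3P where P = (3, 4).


k = 3 = 11_2 (binary, LSB first: 11)
Double-and-add from P = (3, 4):
  bit 0 = 1: acc = O + (3, 4) = (3, 4)
  bit 1 = 1: acc = (3, 4) + (5, 0) = (3, 3)

3P = (3, 3)


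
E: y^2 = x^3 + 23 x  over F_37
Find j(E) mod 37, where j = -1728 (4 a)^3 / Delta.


Delta = -16(4 a^3 + 27 b^2) mod 37 = 14
-1728 * (4 a)^3 = -1728 * (4*23)^3 mod 37 = 31
j = 31 * 14^(-1) mod 37 = 26

j = 26 (mod 37)


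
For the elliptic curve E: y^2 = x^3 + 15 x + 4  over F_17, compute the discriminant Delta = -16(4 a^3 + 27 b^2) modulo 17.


4 a^3 + 27 b^2 = 4*15^3 + 27*4^2 = 13500 + 432 = 13932
Delta = -16 * (13932) = -222912
Delta mod 17 = 9

Delta = 9 (mod 17)


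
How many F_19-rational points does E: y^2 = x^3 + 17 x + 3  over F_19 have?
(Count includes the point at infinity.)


For each x in F_19, count y with y^2 = x^3 + 17 x + 3 mod 19:
  x = 2: RHS = 7, y in [8, 11]  -> 2 point(s)
  x = 3: RHS = 5, y in [9, 10]  -> 2 point(s)
  x = 5: RHS = 4, y in [2, 17]  -> 2 point(s)
  x = 6: RHS = 17, y in [6, 13]  -> 2 point(s)
  x = 7: RHS = 9, y in [3, 16]  -> 2 point(s)
  x = 8: RHS = 5, y in [9, 10]  -> 2 point(s)
  x = 9: RHS = 11, y in [7, 12]  -> 2 point(s)
  x = 11: RHS = 1, y in [1, 18]  -> 2 point(s)
  x = 12: RHS = 16, y in [4, 15]  -> 2 point(s)
  x = 15: RHS = 4, y in [2, 17]  -> 2 point(s)
  x = 16: RHS = 1, y in [1, 18]  -> 2 point(s)
  x = 18: RHS = 4, y in [2, 17]  -> 2 point(s)
Affine points: 24. Add the point at infinity: total = 25.

#E(F_19) = 25


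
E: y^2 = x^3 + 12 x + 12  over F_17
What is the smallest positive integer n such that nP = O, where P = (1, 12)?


Compute successive multiples of P until we hit O:
  1P = (1, 12)
  2P = (13, 6)
  3P = (16, 4)
  4P = (16, 13)
  5P = (13, 11)
  6P = (1, 5)
  7P = O

ord(P) = 7


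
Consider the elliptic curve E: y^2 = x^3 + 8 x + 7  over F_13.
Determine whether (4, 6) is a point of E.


Check whether y^2 = x^3 + 8 x + 7 (mod 13) for (x, y) = (4, 6).
LHS: y^2 = 6^2 mod 13 = 10
RHS: x^3 + 8 x + 7 = 4^3 + 8*4 + 7 mod 13 = 12
LHS != RHS

No, not on the curve


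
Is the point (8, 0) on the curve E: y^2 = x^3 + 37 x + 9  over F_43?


Check whether y^2 = x^3 + 37 x + 9 (mod 43) for (x, y) = (8, 0).
LHS: y^2 = 0^2 mod 43 = 0
RHS: x^3 + 37 x + 9 = 8^3 + 37*8 + 9 mod 43 = 0
LHS = RHS

Yes, on the curve


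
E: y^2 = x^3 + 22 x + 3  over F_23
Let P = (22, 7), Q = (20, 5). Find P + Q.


P != Q, so use the chord formula.
s = (y2 - y1) / (x2 - x1) = (21) / (21) mod 23 = 1
x3 = s^2 - x1 - x2 mod 23 = 1^2 - 22 - 20 = 5
y3 = s (x1 - x3) - y1 mod 23 = 1 * (22 - 5) - 7 = 10

P + Q = (5, 10)


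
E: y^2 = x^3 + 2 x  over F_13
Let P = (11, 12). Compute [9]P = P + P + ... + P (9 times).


k = 9 = 1001_2 (binary, LSB first: 1001)
Double-and-add from P = (11, 12):
  bit 0 = 1: acc = O + (11, 12) = (11, 12)
  bit 1 = 0: acc unchanged = (11, 12)
  bit 2 = 0: acc unchanged = (11, 12)
  bit 3 = 1: acc = (11, 12) + (1, 4) = (11, 1)

9P = (11, 1)


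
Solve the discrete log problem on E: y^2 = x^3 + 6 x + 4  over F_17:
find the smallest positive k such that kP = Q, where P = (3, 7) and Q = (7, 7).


Enumerate multiples of P until we hit Q = (7, 7):
  1P = (3, 7)
  2P = (13, 1)
  3P = (0, 15)
  4P = (6, 1)
  5P = (12, 11)
  6P = (15, 16)
  7P = (7, 7)
Match found at i = 7.

k = 7


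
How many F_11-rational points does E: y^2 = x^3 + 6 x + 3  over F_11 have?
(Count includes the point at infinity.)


For each x in F_11, count y with y^2 = x^3 + 6 x + 3 mod 11:
  x = 0: RHS = 3, y in [5, 6]  -> 2 point(s)
  x = 2: RHS = 1, y in [1, 10]  -> 2 point(s)
  x = 3: RHS = 4, y in [2, 9]  -> 2 point(s)
  x = 4: RHS = 3, y in [5, 6]  -> 2 point(s)
  x = 5: RHS = 4, y in [2, 9]  -> 2 point(s)
  x = 7: RHS = 3, y in [5, 6]  -> 2 point(s)
  x = 9: RHS = 5, y in [4, 7]  -> 2 point(s)
Affine points: 14. Add the point at infinity: total = 15.

#E(F_11) = 15


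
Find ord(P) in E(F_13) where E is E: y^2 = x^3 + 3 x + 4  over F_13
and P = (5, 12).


Compute successive multiples of P until we hit O:
  1P = (5, 12)
  2P = (3, 1)
  3P = (6, 2)
  4P = (11, 9)
  5P = (7, 2)
  6P = (0, 2)
  7P = (12, 0)
  8P = (0, 11)
  ... (continuing to 14P)
  14P = O

ord(P) = 14


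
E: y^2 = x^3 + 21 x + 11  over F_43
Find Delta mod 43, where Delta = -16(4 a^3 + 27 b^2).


4 a^3 + 27 b^2 = 4*21^3 + 27*11^2 = 37044 + 3267 = 40311
Delta = -16 * (40311) = -644976
Delta mod 43 = 24

Delta = 24 (mod 43)


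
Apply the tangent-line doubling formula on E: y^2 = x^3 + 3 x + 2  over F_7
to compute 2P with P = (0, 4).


Doubling: s = (3 x1^2 + a) / (2 y1)
s = (3*0^2 + 3) / (2*4) mod 7 = 3
x3 = s^2 - 2 x1 mod 7 = 3^2 - 2*0 = 2
y3 = s (x1 - x3) - y1 mod 7 = 3 * (0 - 2) - 4 = 4

2P = (2, 4)


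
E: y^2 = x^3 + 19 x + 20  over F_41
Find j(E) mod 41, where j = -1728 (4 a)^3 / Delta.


Delta = -16(4 a^3 + 27 b^2) mod 41 = 26
-1728 * (4 a)^3 = -1728 * (4*19)^3 mod 41 = 25
j = 25 * 26^(-1) mod 41 = 12

j = 12 (mod 41)


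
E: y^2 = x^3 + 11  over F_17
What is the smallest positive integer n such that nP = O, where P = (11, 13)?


Compute successive multiples of P until we hit O:
  1P = (11, 13)
  2P = (3, 15)
  3P = (2, 6)
  4P = (13, 10)
  5P = (8, 8)
  6P = (14, 16)
  7P = (10, 5)
  8P = (9, 3)
  ... (continuing to 18P)
  18P = O

ord(P) = 18


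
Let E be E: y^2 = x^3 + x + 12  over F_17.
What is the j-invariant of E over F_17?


Delta = -16(4 a^3 + 27 b^2) mod 17 = 16
-1728 * (4 a)^3 = -1728 * (4*1)^3 mod 17 = 10
j = 10 * 16^(-1) mod 17 = 7

j = 7 (mod 17)


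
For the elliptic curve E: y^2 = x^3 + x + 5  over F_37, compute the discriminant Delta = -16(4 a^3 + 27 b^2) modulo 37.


4 a^3 + 27 b^2 = 4*1^3 + 27*5^2 = 4 + 675 = 679
Delta = -16 * (679) = -10864
Delta mod 37 = 14

Delta = 14 (mod 37)


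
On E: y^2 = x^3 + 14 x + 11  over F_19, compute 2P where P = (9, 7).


Doubling: s = (3 x1^2 + a) / (2 y1)
s = (3*9^2 + 14) / (2*7) mod 19 = 17
x3 = s^2 - 2 x1 mod 19 = 17^2 - 2*9 = 5
y3 = s (x1 - x3) - y1 mod 19 = 17 * (9 - 5) - 7 = 4

2P = (5, 4)


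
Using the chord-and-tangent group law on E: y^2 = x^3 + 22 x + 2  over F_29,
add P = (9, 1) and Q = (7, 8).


P != Q, so use the chord formula.
s = (y2 - y1) / (x2 - x1) = (7) / (27) mod 29 = 11
x3 = s^2 - x1 - x2 mod 29 = 11^2 - 9 - 7 = 18
y3 = s (x1 - x3) - y1 mod 29 = 11 * (9 - 18) - 1 = 16

P + Q = (18, 16)


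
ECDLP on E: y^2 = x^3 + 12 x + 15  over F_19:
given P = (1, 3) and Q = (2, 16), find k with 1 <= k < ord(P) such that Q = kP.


Enumerate multiples of P until we hit Q = (2, 16):
  1P = (1, 3)
  2P = (9, 15)
  3P = (16, 3)
  4P = (2, 16)
Match found at i = 4.

k = 4


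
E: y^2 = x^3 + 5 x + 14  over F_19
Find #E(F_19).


For each x in F_19, count y with y^2 = x^3 + 5 x + 14 mod 19:
  x = 1: RHS = 1, y in [1, 18]  -> 2 point(s)
  x = 9: RHS = 9, y in [3, 16]  -> 2 point(s)
  x = 10: RHS = 0, y in [0]  -> 1 point(s)
  x = 12: RHS = 16, y in [4, 15]  -> 2 point(s)
  x = 14: RHS = 16, y in [4, 15]  -> 2 point(s)
  x = 15: RHS = 6, y in [5, 14]  -> 2 point(s)
Affine points: 11. Add the point at infinity: total = 12.

#E(F_19) = 12


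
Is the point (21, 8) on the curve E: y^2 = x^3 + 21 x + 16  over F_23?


Check whether y^2 = x^3 + 21 x + 16 (mod 23) for (x, y) = (21, 8).
LHS: y^2 = 8^2 mod 23 = 18
RHS: x^3 + 21 x + 16 = 21^3 + 21*21 + 16 mod 23 = 12
LHS != RHS

No, not on the curve


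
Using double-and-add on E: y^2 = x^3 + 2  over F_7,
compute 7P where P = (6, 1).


k = 7 = 111_2 (binary, LSB first: 111)
Double-and-add from P = (6, 1):
  bit 0 = 1: acc = O + (6, 1) = (6, 1)
  bit 1 = 1: acc = (6, 1) + (6, 6) = O
  bit 2 = 1: acc = O + (6, 1) = (6, 1)

7P = (6, 1)


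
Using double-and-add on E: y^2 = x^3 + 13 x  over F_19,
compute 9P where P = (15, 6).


k = 9 = 1001_2 (binary, LSB first: 1001)
Double-and-add from P = (15, 6):
  bit 0 = 1: acc = O + (15, 6) = (15, 6)
  bit 1 = 0: acc unchanged = (15, 6)
  bit 2 = 0: acc unchanged = (15, 6)
  bit 3 = 1: acc = (15, 6) + (6, 3) = (15, 13)

9P = (15, 13)


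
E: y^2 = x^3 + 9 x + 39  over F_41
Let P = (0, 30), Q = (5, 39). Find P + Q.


P != Q, so use the chord formula.
s = (y2 - y1) / (x2 - x1) = (9) / (5) mod 41 = 10
x3 = s^2 - x1 - x2 mod 41 = 10^2 - 0 - 5 = 13
y3 = s (x1 - x3) - y1 mod 41 = 10 * (0 - 13) - 30 = 4

P + Q = (13, 4)


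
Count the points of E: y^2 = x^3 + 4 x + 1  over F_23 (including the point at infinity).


For each x in F_23, count y with y^2 = x^3 + 4 x + 1 mod 23:
  x = 0: RHS = 1, y in [1, 22]  -> 2 point(s)
  x = 1: RHS = 6, y in [11, 12]  -> 2 point(s)
  x = 4: RHS = 12, y in [9, 14]  -> 2 point(s)
  x = 5: RHS = 8, y in [10, 13]  -> 2 point(s)
  x = 7: RHS = 4, y in [2, 21]  -> 2 point(s)
  x = 8: RHS = 16, y in [4, 19]  -> 2 point(s)
  x = 10: RHS = 6, y in [11, 12]  -> 2 point(s)
  x = 12: RHS = 6, y in [11, 12]  -> 2 point(s)
  x = 14: RHS = 18, y in [8, 15]  -> 2 point(s)
  x = 15: RHS = 9, y in [3, 20]  -> 2 point(s)
  x = 19: RHS = 13, y in [6, 17]  -> 2 point(s)
  x = 20: RHS = 8, y in [10, 13]  -> 2 point(s)
  x = 21: RHS = 8, y in [10, 13]  -> 2 point(s)
Affine points: 26. Add the point at infinity: total = 27.

#E(F_23) = 27


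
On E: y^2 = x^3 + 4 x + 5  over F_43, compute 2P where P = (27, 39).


Doubling: s = (3 x1^2 + a) / (2 y1)
s = (3*27^2 + 4) / (2*39) mod 43 = 11
x3 = s^2 - 2 x1 mod 43 = 11^2 - 2*27 = 24
y3 = s (x1 - x3) - y1 mod 43 = 11 * (27 - 24) - 39 = 37

2P = (24, 37)


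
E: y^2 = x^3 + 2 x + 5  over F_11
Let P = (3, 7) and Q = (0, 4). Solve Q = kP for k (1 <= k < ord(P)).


Enumerate multiples of P until we hit Q = (0, 4):
  1P = (3, 7)
  2P = (8, 7)
  3P = (0, 4)
Match found at i = 3.

k = 3


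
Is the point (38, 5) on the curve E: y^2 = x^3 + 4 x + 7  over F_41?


Check whether y^2 = x^3 + 4 x + 7 (mod 41) for (x, y) = (38, 5).
LHS: y^2 = 5^2 mod 41 = 25
RHS: x^3 + 4 x + 7 = 38^3 + 4*38 + 7 mod 41 = 9
LHS != RHS

No, not on the curve


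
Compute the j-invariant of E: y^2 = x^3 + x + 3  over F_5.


Delta = -16(4 a^3 + 27 b^2) mod 5 = 3
-1728 * (4 a)^3 = -1728 * (4*1)^3 mod 5 = 3
j = 3 * 3^(-1) mod 5 = 1

j = 1 (mod 5)


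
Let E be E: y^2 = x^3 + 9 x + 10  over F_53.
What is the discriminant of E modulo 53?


4 a^3 + 27 b^2 = 4*9^3 + 27*10^2 = 2916 + 2700 = 5616
Delta = -16 * (5616) = -89856
Delta mod 53 = 32

Delta = 32 (mod 53)


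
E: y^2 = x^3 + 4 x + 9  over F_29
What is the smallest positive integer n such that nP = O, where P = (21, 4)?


Compute successive multiples of P until we hit O:
  1P = (21, 4)
  2P = (0, 3)
  3P = (13, 24)
  4P = (23, 1)
  5P = (9, 7)
  6P = (19, 10)
  7P = (27, 14)
  8P = (16, 14)
  ... (continuing to 37P)
  37P = O

ord(P) = 37


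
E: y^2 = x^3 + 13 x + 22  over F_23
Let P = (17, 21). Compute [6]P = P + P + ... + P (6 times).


k = 6 = 110_2 (binary, LSB first: 011)
Double-and-add from P = (17, 21):
  bit 0 = 0: acc unchanged = O
  bit 1 = 1: acc = O + (20, 18) = (20, 18)
  bit 2 = 1: acc = (20, 18) + (22, 13) = (16, 18)

6P = (16, 18)


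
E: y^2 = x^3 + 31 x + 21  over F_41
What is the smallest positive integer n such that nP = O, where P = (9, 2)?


Compute successive multiples of P until we hit O:
  1P = (9, 2)
  2P = (31, 8)
  3P = (17, 7)
  4P = (25, 29)
  5P = (2, 38)
  6P = (28, 2)
  7P = (4, 39)
  8P = (27, 0)
  ... (continuing to 16P)
  16P = O

ord(P) = 16


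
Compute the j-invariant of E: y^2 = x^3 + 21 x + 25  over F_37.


Delta = -16(4 a^3 + 27 b^2) mod 37 = 25
-1728 * (4 a)^3 = -1728 * (4*21)^3 mod 37 = 11
j = 11 * 25^(-1) mod 37 = 33

j = 33 (mod 37)


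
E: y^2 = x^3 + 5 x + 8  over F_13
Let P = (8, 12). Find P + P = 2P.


Doubling: s = (3 x1^2 + a) / (2 y1)
s = (3*8^2 + 5) / (2*12) mod 13 = 12
x3 = s^2 - 2 x1 mod 13 = 12^2 - 2*8 = 11
y3 = s (x1 - x3) - y1 mod 13 = 12 * (8 - 11) - 12 = 4

2P = (11, 4)


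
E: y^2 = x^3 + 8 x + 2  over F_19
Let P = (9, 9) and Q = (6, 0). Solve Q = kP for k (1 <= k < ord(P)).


Enumerate multiples of P until we hit Q = (6, 0):
  1P = (9, 9)
  2P = (17, 4)
  3P = (2, 8)
  4P = (15, 1)
  5P = (1, 12)
  6P = (13, 2)
  7P = (6, 0)
Match found at i = 7.

k = 7


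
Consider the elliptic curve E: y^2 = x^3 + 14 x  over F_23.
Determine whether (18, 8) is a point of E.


Check whether y^2 = x^3 + 14 x + 0 (mod 23) for (x, y) = (18, 8).
LHS: y^2 = 8^2 mod 23 = 18
RHS: x^3 + 14 x + 0 = 18^3 + 14*18 + 0 mod 23 = 12
LHS != RHS

No, not on the curve


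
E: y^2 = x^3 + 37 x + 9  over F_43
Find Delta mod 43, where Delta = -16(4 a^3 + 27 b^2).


4 a^3 + 27 b^2 = 4*37^3 + 27*9^2 = 202612 + 2187 = 204799
Delta = -16 * (204799) = -3276784
Delta mod 43 = 31

Delta = 31 (mod 43)


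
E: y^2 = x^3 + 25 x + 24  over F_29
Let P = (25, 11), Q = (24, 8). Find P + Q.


P != Q, so use the chord formula.
s = (y2 - y1) / (x2 - x1) = (26) / (28) mod 29 = 3
x3 = s^2 - x1 - x2 mod 29 = 3^2 - 25 - 24 = 18
y3 = s (x1 - x3) - y1 mod 29 = 3 * (25 - 18) - 11 = 10

P + Q = (18, 10)


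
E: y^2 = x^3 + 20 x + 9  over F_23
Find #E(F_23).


For each x in F_23, count y with y^2 = x^3 + 20 x + 9 mod 23:
  x = 0: RHS = 9, y in [3, 20]  -> 2 point(s)
  x = 3: RHS = 4, y in [2, 21]  -> 2 point(s)
  x = 5: RHS = 4, y in [2, 21]  -> 2 point(s)
  x = 6: RHS = 0, y in [0]  -> 1 point(s)
  x = 7: RHS = 9, y in [3, 20]  -> 2 point(s)
  x = 10: RHS = 13, y in [6, 17]  -> 2 point(s)
  x = 15: RHS = 4, y in [2, 21]  -> 2 point(s)
  x = 16: RHS = 9, y in [3, 20]  -> 2 point(s)
  x = 17: RHS = 18, y in [8, 15]  -> 2 point(s)
  x = 19: RHS = 3, y in [7, 16]  -> 2 point(s)
Affine points: 19. Add the point at infinity: total = 20.

#E(F_23) = 20


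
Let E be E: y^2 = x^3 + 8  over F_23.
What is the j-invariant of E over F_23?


Delta = -16(4 a^3 + 27 b^2) mod 23 = 21
-1728 * (4 a)^3 = -1728 * (4*0)^3 mod 23 = 0
j = 0 * 21^(-1) mod 23 = 0

j = 0 (mod 23)


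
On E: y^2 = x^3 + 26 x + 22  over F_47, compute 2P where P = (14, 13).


Doubling: s = (3 x1^2 + a) / (2 y1)
s = (3*14^2 + 26) / (2*13) mod 47 = 20
x3 = s^2 - 2 x1 mod 47 = 20^2 - 2*14 = 43
y3 = s (x1 - x3) - y1 mod 47 = 20 * (14 - 43) - 13 = 18

2P = (43, 18)


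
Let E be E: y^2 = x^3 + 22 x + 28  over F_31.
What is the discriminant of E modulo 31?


4 a^3 + 27 b^2 = 4*22^3 + 27*28^2 = 42592 + 21168 = 63760
Delta = -16 * (63760) = -1020160
Delta mod 31 = 19

Delta = 19 (mod 31)


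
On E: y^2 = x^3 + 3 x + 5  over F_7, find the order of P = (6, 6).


Compute successive multiples of P until we hit O:
  1P = (6, 6)
  2P = (4, 2)
  3P = (1, 4)
  4P = (1, 3)
  5P = (4, 5)
  6P = (6, 1)
  7P = O

ord(P) = 7


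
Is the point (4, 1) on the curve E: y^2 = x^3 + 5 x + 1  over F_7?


Check whether y^2 = x^3 + 5 x + 1 (mod 7) for (x, y) = (4, 1).
LHS: y^2 = 1^2 mod 7 = 1
RHS: x^3 + 5 x + 1 = 4^3 + 5*4 + 1 mod 7 = 1
LHS = RHS

Yes, on the curve


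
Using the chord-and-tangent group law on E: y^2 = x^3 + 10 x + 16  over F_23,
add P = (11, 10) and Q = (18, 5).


P != Q, so use the chord formula.
s = (y2 - y1) / (x2 - x1) = (18) / (7) mod 23 = 19
x3 = s^2 - x1 - x2 mod 23 = 19^2 - 11 - 18 = 10
y3 = s (x1 - x3) - y1 mod 23 = 19 * (11 - 10) - 10 = 9

P + Q = (10, 9)


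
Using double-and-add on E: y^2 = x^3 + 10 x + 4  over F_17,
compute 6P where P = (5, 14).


k = 6 = 110_2 (binary, LSB first: 011)
Double-and-add from P = (5, 14):
  bit 0 = 0: acc unchanged = O
  bit 1 = 1: acc = O + (7, 3) = (7, 3)
  bit 2 = 1: acc = (7, 3) + (11, 0) = (7, 14)

6P = (7, 14)


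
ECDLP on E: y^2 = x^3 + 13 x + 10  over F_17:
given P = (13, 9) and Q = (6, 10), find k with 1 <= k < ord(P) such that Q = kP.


Enumerate multiples of P until we hit Q = (6, 10):
  1P = (13, 9)
  2P = (6, 10)
Match found at i = 2.

k = 2


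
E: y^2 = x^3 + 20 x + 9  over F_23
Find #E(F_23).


For each x in F_23, count y with y^2 = x^3 + 20 x + 9 mod 23:
  x = 0: RHS = 9, y in [3, 20]  -> 2 point(s)
  x = 3: RHS = 4, y in [2, 21]  -> 2 point(s)
  x = 5: RHS = 4, y in [2, 21]  -> 2 point(s)
  x = 6: RHS = 0, y in [0]  -> 1 point(s)
  x = 7: RHS = 9, y in [3, 20]  -> 2 point(s)
  x = 10: RHS = 13, y in [6, 17]  -> 2 point(s)
  x = 15: RHS = 4, y in [2, 21]  -> 2 point(s)
  x = 16: RHS = 9, y in [3, 20]  -> 2 point(s)
  x = 17: RHS = 18, y in [8, 15]  -> 2 point(s)
  x = 19: RHS = 3, y in [7, 16]  -> 2 point(s)
Affine points: 19. Add the point at infinity: total = 20.

#E(F_23) = 20


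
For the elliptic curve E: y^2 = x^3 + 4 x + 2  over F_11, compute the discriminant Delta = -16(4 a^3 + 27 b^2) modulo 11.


4 a^3 + 27 b^2 = 4*4^3 + 27*2^2 = 256 + 108 = 364
Delta = -16 * (364) = -5824
Delta mod 11 = 6

Delta = 6 (mod 11)


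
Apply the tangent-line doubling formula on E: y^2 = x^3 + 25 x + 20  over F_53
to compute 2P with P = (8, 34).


Doubling: s = (3 x1^2 + a) / (2 y1)
s = (3*8^2 + 25) / (2*34) mod 53 = 18
x3 = s^2 - 2 x1 mod 53 = 18^2 - 2*8 = 43
y3 = s (x1 - x3) - y1 mod 53 = 18 * (8 - 43) - 34 = 25

2P = (43, 25)


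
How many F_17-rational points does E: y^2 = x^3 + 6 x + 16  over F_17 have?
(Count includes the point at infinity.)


For each x in F_17, count y with y^2 = x^3 + 6 x + 16 mod 17:
  x = 0: RHS = 16, y in [4, 13]  -> 2 point(s)
  x = 2: RHS = 2, y in [6, 11]  -> 2 point(s)
  x = 4: RHS = 2, y in [6, 11]  -> 2 point(s)
  x = 5: RHS = 1, y in [1, 16]  -> 2 point(s)
  x = 6: RHS = 13, y in [8, 9]  -> 2 point(s)
  x = 8: RHS = 15, y in [7, 10]  -> 2 point(s)
  x = 9: RHS = 0, y in [0]  -> 1 point(s)
  x = 11: RHS = 2, y in [6, 11]  -> 2 point(s)
  x = 13: RHS = 13, y in [8, 9]  -> 2 point(s)
  x = 15: RHS = 13, y in [8, 9]  -> 2 point(s)
  x = 16: RHS = 9, y in [3, 14]  -> 2 point(s)
Affine points: 21. Add the point at infinity: total = 22.

#E(F_17) = 22


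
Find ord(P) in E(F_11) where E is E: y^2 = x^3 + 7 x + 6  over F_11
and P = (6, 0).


Compute successive multiples of P until we hit O:
  1P = (6, 0)
  2P = O

ord(P) = 2


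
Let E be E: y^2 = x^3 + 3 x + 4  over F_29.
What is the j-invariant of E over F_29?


Delta = -16(4 a^3 + 27 b^2) mod 29 = 2
-1728 * (4 a)^3 = -1728 * (4*3)^3 mod 29 = 1
j = 1 * 2^(-1) mod 29 = 15

j = 15 (mod 29)


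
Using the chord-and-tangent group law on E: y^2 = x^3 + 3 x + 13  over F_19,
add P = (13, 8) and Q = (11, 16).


P != Q, so use the chord formula.
s = (y2 - y1) / (x2 - x1) = (8) / (17) mod 19 = 15
x3 = s^2 - x1 - x2 mod 19 = 15^2 - 13 - 11 = 11
y3 = s (x1 - x3) - y1 mod 19 = 15 * (13 - 11) - 8 = 3

P + Q = (11, 3)


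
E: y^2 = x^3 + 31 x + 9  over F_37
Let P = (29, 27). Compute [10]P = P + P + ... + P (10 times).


k = 10 = 1010_2 (binary, LSB first: 0101)
Double-and-add from P = (29, 27):
  bit 0 = 0: acc unchanged = O
  bit 1 = 1: acc = O + (0, 3) = (0, 3)
  bit 2 = 0: acc unchanged = (0, 3)
  bit 3 = 1: acc = (0, 3) + (24, 31) = (1, 2)

10P = (1, 2)


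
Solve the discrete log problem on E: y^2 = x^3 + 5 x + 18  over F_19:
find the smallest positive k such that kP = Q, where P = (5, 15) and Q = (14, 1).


Enumerate multiples of P until we hit Q = (14, 1):
  1P = (5, 15)
  2P = (14, 18)
  3P = (17, 0)
  4P = (14, 1)
Match found at i = 4.

k = 4


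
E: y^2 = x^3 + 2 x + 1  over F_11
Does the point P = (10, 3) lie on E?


Check whether y^2 = x^3 + 2 x + 1 (mod 11) for (x, y) = (10, 3).
LHS: y^2 = 3^2 mod 11 = 9
RHS: x^3 + 2 x + 1 = 10^3 + 2*10 + 1 mod 11 = 9
LHS = RHS

Yes, on the curve


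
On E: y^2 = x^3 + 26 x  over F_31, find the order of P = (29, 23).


Compute successive multiples of P until we hit O:
  1P = (29, 23)
  2P = (14, 15)
  3P = (27, 7)
  4P = (8, 21)
  5P = (30, 2)
  6P = (10, 12)
  7P = (12, 26)
  8P = (25, 0)
  ... (continuing to 16P)
  16P = O

ord(P) = 16


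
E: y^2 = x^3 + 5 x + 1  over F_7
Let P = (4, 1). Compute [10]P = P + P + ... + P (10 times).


k = 10 = 1010_2 (binary, LSB first: 0101)
Double-and-add from P = (4, 1):
  bit 0 = 0: acc unchanged = O
  bit 1 = 1: acc = O + (3, 1) = (3, 1)
  bit 2 = 0: acc unchanged = (3, 1)
  bit 3 = 1: acc = (3, 1) + (5, 5) = (3, 6)

10P = (3, 6)


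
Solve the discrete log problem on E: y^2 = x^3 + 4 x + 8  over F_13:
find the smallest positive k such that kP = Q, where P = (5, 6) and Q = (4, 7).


Enumerate multiples of P until we hit Q = (4, 7):
  1P = (5, 6)
  2P = (4, 6)
  3P = (4, 7)
Match found at i = 3.

k = 3


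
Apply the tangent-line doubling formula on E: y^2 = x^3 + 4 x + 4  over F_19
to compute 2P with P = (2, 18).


Doubling: s = (3 x1^2 + a) / (2 y1)
s = (3*2^2 + 4) / (2*18) mod 19 = 11
x3 = s^2 - 2 x1 mod 19 = 11^2 - 2*2 = 3
y3 = s (x1 - x3) - y1 mod 19 = 11 * (2 - 3) - 18 = 9

2P = (3, 9)


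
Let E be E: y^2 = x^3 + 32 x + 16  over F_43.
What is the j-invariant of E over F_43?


Delta = -16(4 a^3 + 27 b^2) mod 43 = 5
-1728 * (4 a)^3 = -1728 * (4*32)^3 mod 43 = 8
j = 8 * 5^(-1) mod 43 = 36

j = 36 (mod 43)


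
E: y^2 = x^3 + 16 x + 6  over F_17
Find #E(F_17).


For each x in F_17, count y with y^2 = x^3 + 16 x + 6 mod 17:
  x = 3: RHS = 13, y in [8, 9]  -> 2 point(s)
  x = 4: RHS = 15, y in [7, 10]  -> 2 point(s)
  x = 7: RHS = 2, y in [6, 11]  -> 2 point(s)
  x = 8: RHS = 0, y in [0]  -> 1 point(s)
  x = 11: RHS = 0, y in [0]  -> 1 point(s)
  x = 14: RHS = 16, y in [4, 13]  -> 2 point(s)
  x = 15: RHS = 0, y in [0]  -> 1 point(s)
Affine points: 11. Add the point at infinity: total = 12.

#E(F_17) = 12


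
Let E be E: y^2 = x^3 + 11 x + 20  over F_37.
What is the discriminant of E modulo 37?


4 a^3 + 27 b^2 = 4*11^3 + 27*20^2 = 5324 + 10800 = 16124
Delta = -16 * (16124) = -257984
Delta mod 37 = 17

Delta = 17 (mod 37)


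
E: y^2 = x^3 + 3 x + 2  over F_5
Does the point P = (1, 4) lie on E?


Check whether y^2 = x^3 + 3 x + 2 (mod 5) for (x, y) = (1, 4).
LHS: y^2 = 4^2 mod 5 = 1
RHS: x^3 + 3 x + 2 = 1^3 + 3*1 + 2 mod 5 = 1
LHS = RHS

Yes, on the curve


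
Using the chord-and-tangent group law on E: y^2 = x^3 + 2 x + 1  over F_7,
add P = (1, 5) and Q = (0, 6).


P != Q, so use the chord formula.
s = (y2 - y1) / (x2 - x1) = (1) / (6) mod 7 = 6
x3 = s^2 - x1 - x2 mod 7 = 6^2 - 1 - 0 = 0
y3 = s (x1 - x3) - y1 mod 7 = 6 * (1 - 0) - 5 = 1

P + Q = (0, 1)


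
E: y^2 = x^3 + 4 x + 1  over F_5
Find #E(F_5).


For each x in F_5, count y with y^2 = x^3 + 4 x + 1 mod 5:
  x = 0: RHS = 1, y in [1, 4]  -> 2 point(s)
  x = 1: RHS = 1, y in [1, 4]  -> 2 point(s)
  x = 3: RHS = 0, y in [0]  -> 1 point(s)
  x = 4: RHS = 1, y in [1, 4]  -> 2 point(s)
Affine points: 7. Add the point at infinity: total = 8.

#E(F_5) = 8


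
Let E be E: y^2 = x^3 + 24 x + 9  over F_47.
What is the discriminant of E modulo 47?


4 a^3 + 27 b^2 = 4*24^3 + 27*9^2 = 55296 + 2187 = 57483
Delta = -16 * (57483) = -919728
Delta mod 47 = 15

Delta = 15 (mod 47)


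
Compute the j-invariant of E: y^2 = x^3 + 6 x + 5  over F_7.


Delta = -16(4 a^3 + 27 b^2) mod 7 = 2
-1728 * (4 a)^3 = -1728 * (4*6)^3 mod 7 = 6
j = 6 * 2^(-1) mod 7 = 3

j = 3 (mod 7)


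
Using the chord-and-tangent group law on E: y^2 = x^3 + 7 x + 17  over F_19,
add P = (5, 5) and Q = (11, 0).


P != Q, so use the chord formula.
s = (y2 - y1) / (x2 - x1) = (14) / (6) mod 19 = 15
x3 = s^2 - x1 - x2 mod 19 = 15^2 - 5 - 11 = 0
y3 = s (x1 - x3) - y1 mod 19 = 15 * (5 - 0) - 5 = 13

P + Q = (0, 13)


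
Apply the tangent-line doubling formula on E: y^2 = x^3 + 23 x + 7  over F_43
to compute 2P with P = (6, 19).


Doubling: s = (3 x1^2 + a) / (2 y1)
s = (3*6^2 + 23) / (2*19) mod 43 = 34
x3 = s^2 - 2 x1 mod 43 = 34^2 - 2*6 = 26
y3 = s (x1 - x3) - y1 mod 43 = 34 * (6 - 26) - 19 = 32

2P = (26, 32)


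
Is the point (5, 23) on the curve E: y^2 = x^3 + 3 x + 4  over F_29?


Check whether y^2 = x^3 + 3 x + 4 (mod 29) for (x, y) = (5, 23).
LHS: y^2 = 23^2 mod 29 = 7
RHS: x^3 + 3 x + 4 = 5^3 + 3*5 + 4 mod 29 = 28
LHS != RHS

No, not on the curve


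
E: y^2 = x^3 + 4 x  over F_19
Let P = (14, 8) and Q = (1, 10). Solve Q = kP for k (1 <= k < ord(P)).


Enumerate multiples of P until we hit Q = (1, 10):
  1P = (14, 8)
  2P = (11, 8)
  3P = (13, 11)
  4P = (1, 10)
Match found at i = 4.

k = 4


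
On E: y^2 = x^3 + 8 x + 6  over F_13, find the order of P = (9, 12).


Compute successive multiples of P until we hit O:
  1P = (9, 12)
  2P = (12, 7)
  3P = (2, 11)
  4P = (6, 7)
  5P = (8, 7)
  6P = (8, 6)
  7P = (6, 6)
  8P = (2, 2)
  ... (continuing to 11P)
  11P = O

ord(P) = 11


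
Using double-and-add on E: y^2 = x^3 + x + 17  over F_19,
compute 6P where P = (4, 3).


k = 6 = 110_2 (binary, LSB first: 011)
Double-and-add from P = (4, 3):
  bit 0 = 0: acc unchanged = O
  bit 1 = 1: acc = O + (17, 8) = (17, 8)
  bit 2 = 1: acc = (17, 8) + (8, 10) = (10, 1)

6P = (10, 1)


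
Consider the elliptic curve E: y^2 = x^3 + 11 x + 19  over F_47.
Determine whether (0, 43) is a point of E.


Check whether y^2 = x^3 + 11 x + 19 (mod 47) for (x, y) = (0, 43).
LHS: y^2 = 43^2 mod 47 = 16
RHS: x^3 + 11 x + 19 = 0^3 + 11*0 + 19 mod 47 = 19
LHS != RHS

No, not on the curve


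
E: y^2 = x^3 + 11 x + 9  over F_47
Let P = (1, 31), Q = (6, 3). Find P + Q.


P != Q, so use the chord formula.
s = (y2 - y1) / (x2 - x1) = (19) / (5) mod 47 = 32
x3 = s^2 - x1 - x2 mod 47 = 32^2 - 1 - 6 = 30
y3 = s (x1 - x3) - y1 mod 47 = 32 * (1 - 30) - 31 = 28

P + Q = (30, 28)


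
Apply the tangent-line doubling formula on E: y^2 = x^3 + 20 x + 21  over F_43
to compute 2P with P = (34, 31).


Doubling: s = (3 x1^2 + a) / (2 y1)
s = (3*34^2 + 20) / (2*31) mod 43 = 41
x3 = s^2 - 2 x1 mod 43 = 41^2 - 2*34 = 22
y3 = s (x1 - x3) - y1 mod 43 = 41 * (34 - 22) - 31 = 31

2P = (22, 31)


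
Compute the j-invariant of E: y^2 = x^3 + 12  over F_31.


Delta = -16(4 a^3 + 27 b^2) mod 31 = 9
-1728 * (4 a)^3 = -1728 * (4*0)^3 mod 31 = 0
j = 0 * 9^(-1) mod 31 = 0

j = 0 (mod 31)
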